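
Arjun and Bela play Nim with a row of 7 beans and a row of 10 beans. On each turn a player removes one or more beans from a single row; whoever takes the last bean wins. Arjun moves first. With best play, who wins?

Arjun wins

Bitwise XOR of the heap sizes:
  0111  (7)
  1010  (10)
  ----
  1101  (13)
The nim-sum is 13 ≠ 0, so this is an N-position: the player to move can win; Arjun has a winning move.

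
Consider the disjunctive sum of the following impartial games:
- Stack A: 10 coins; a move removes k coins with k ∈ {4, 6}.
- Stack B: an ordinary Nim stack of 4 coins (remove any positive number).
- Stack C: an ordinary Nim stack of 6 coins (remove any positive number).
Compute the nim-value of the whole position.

2

Grundy values for stack A (subtraction set {4, 6}):
k:     0  1  2  3  4  5  6  7  8  9 10
g(k):  0  0  0  0  1  1  1  1  2  2  0
So g(10) = 0.
Stack B is a plain Nim stack of size 4, so its Grundy value is 4.
Stack C is a plain Nim stack of size 6, so its Grundy value is 6.
By the Sprague-Grundy theorem, the Grundy value of a sum of independent games is the XOR of the component values.
Combined value = 0 XOR 4 XOR 6 = 2.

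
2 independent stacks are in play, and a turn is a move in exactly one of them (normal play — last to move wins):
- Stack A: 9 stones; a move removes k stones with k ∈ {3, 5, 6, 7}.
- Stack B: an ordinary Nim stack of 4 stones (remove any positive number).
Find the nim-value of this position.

Grundy values for stack A (subtraction set {3, 5, 6, 7}):
k:     0  1  2  3  4  5  6  7  8  9
g(k):  0  0  0  1  1  1  2  2  2  3
So g(9) = 3.
Stack B is a plain Nim stack of size 4, so its Grundy value is 4.
By the Sprague-Grundy theorem, the Grundy value of a sum of independent games is the XOR of the component values.
Combined value = 3 XOR 4 = 7.

7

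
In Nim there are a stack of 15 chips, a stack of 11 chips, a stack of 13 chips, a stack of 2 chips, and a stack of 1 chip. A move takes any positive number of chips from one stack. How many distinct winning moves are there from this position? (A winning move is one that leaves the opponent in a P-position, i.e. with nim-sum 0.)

3

Write each in binary and XOR column by column:
  1111  (15)
  1011  (11)
  1101  (13)
  0010  (2)
  0001  (1)
  ----
  1010  (10)
The overall nim-sum is X = 10. A stack of size p has a winning move iff p XOR X < p (reduce it to p XOR X).
  15: 15 XOR 10 = 5 < 15 — winning move (to 5).
  11: 11 XOR 10 = 1 < 11 — winning move (to 1).
  13: 13 XOR 10 = 7 < 13 — winning move (to 7).
  2: 2 XOR 10 = 8 ≥ 2 — no move.
  1: 1 XOR 10 = 11 ≥ 1 — no move.
That gives 3 winning moves.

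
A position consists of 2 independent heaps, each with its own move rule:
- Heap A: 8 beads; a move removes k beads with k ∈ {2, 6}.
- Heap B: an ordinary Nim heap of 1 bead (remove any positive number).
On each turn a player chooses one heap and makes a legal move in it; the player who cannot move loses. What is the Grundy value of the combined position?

1

Build the Grundy sequence for heap A with g(k) = mex{g(k−s) : s ∈ {2, 6}, s ≤ k}:
g(0) = mex{} = 0
g(1) = mex{} = 0
g(2) = mex{0} = 1
g(3) = mex{0} = 1
g(4) = mex{1} = 0
g(5) = mex{1} = 0
g(6) = mex{0} = 1
g(7) = mex{0} = 1
g(8) = mex{1} = 0
So g(8) = 0.
Heap B is a plain Nim heap of size 1, so its Grundy value is 1.
The value of a disjunctive sum is the nim-sum of the parts.
Combined value = 0 ⊕ 1 = 1.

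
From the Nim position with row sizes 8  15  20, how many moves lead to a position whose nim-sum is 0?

1

In binary:
  01000  (8)
  01111  (15)
  10100  (20)
  -----
  10011  (19)
The overall nim-sum is X = 19. A row of size p has a winning move iff p XOR X < p (reduce it to p XOR X).
  8: 8 XOR 19 = 27 ≥ 8 — no move.
  15: 15 XOR 19 = 28 ≥ 15 — no move.
  20: 20 XOR 19 = 7 < 20 — winning move (to 7).
That gives 1 winning move.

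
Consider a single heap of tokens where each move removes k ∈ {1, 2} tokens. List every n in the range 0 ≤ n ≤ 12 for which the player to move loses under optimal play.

0, 3, 6, 9, 12

Compute g(0), g(1), … for moves {1, 2}:
k:     0  1  2  3  4  5  6  7  8  9 10 11 12
g(k):  0  1  2  0  1  2  0  1  2  0  1  2  0
The P-positions (g = 0) in 0..12 are 0, 3, 6, 9, 12.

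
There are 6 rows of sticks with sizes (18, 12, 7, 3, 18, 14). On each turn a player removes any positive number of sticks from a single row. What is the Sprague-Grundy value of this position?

6

Nim-sum: 18 ⊕ 12 ⊕ 7 ⊕ 3 ⊕ 18 ⊕ 14 = 6.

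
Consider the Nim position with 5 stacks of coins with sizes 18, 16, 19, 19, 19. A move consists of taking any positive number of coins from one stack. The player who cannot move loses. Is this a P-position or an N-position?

Nim-sum: 18 ^ 16 ^ 19 ^ 19 ^ 19 = 17.
The nim-sum is 17 ≠ 0, so this is an N-position: the player to move can win.

N-position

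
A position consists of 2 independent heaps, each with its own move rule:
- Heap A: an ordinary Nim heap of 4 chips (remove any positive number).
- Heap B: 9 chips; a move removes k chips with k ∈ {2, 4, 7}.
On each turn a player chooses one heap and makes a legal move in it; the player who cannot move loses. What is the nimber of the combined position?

4

Heap A is a plain Nim heap of size 4, so its Grundy value is 4.
For heap B, compute g(0), g(1), … with moves {2, 4, 7}:
g(0) = mex{} = 0
g(1) = mex{} = 0
g(2) = mex{0} = 1
g(3) = mex{0} = 1
g(4) = mex{0,1} = 2
g(5) = mex{0,1} = 2
g(6) = mex{1,2} = 0
g(7) = mex{0,1,2} = 3
g(8) = mex{0,2} = 1
g(9) = mex{1,2,3} = 0
So g(9) = 0.
By the Sprague-Grundy theorem, the Grundy value of a sum of independent games is the XOR of the component values.
Combined value = 4 XOR 0 = 4.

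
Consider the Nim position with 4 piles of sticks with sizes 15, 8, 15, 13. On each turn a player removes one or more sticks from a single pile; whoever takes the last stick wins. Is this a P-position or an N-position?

N-position

Nim-sum: 15 XOR 8 XOR 15 XOR 13 = 5.
The nim-sum is 5 ≠ 0, so this is an N-position: the player to move can win.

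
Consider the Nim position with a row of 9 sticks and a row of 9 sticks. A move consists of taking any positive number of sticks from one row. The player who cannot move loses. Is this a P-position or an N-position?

P-position

Write each in binary and XOR column by column:
  1001  (9)
  1001  (9)
  ----
  0000  (0)
The nim-sum is 0, so this is a P-position: the player to move is in a losing position under optimal play.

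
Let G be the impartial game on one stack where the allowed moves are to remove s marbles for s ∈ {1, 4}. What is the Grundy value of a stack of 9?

Build the Grundy sequence with g(k) = mex{g(k−s) : s ∈ {1, 4}, s ≤ k}:
k:     0  1  2  3  4  5  6  7  8  9
g(k):  0  1  0  1  2  0  1  0  1  2
So g(9) = 2.

2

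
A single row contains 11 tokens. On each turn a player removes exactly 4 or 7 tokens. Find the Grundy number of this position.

Grundy values for subtraction set {4, 7}:
k:     0  1  2  3  4  5  6  7  8  9 10 11
g(k):  0  0  0  0  1  1  1  1  2  2  2  0
So g(11) = 0.

0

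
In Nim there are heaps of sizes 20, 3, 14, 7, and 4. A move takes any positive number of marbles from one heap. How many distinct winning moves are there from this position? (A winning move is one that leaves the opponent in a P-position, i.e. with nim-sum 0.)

Bitwise XOR of the heap sizes:
  10100  (20)
  00011  (3)
  01110  (14)
  00111  (7)
  00100  (4)
  -----
  11010  (26)
The overall nim-sum is X = 26. A heap of size p has a winning move iff p XOR X < p (reduce it to p XOR X).
  20: 20 XOR 26 = 14 < 20 — winning move (to 14).
  3: 3 XOR 26 = 25 ≥ 3 — no move.
  14: 14 XOR 26 = 20 ≥ 14 — no move.
  7: 7 XOR 26 = 29 ≥ 7 — no move.
  4: 4 XOR 26 = 30 ≥ 4 — no move.
That gives 1 winning move.

1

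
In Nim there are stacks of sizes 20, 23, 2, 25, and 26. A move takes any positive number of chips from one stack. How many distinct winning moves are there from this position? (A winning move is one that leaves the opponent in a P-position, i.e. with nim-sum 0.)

3

Nim-sum: 20 ⊕ 23 ⊕ 2 ⊕ 25 ⊕ 26 = 2.
The overall nim-sum is X = 2. A stack of size p has a winning move iff p XOR X < p (reduce it to p XOR X).
  20: 20 XOR 2 = 22 ≥ 20 — no move.
  23: 23 XOR 2 = 21 < 23 — winning move (to 21).
  2: 2 XOR 2 = 0 < 2 — winning move (to 0).
  25: 25 XOR 2 = 27 ≥ 25 — no move.
  26: 26 XOR 2 = 24 < 26 — winning move (to 24).
That gives 3 winning moves.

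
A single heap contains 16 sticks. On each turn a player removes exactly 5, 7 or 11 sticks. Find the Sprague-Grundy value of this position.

0

Grundy values for subtraction set {5, 7, 11}:
k:     0  1  2  3  4  5  6  7  8  9 10 11 12 13 14 15 16
g(k):  0  0  0  0  0  1  1  1  1  1  2  2  2  2  2  3  0
So g(16) = 0.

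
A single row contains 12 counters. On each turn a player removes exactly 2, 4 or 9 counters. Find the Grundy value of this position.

0

Build the Grundy sequence with g(k) = mex{g(k−s) : s ∈ {2, 4, 9}, s ≤ k}:
k:     0  1  2  3  4  5  6  7  8  9 10 11 12
g(k):  0  0  1  1  2  2  0  0  1  1  2  2  0
So g(12) = 0.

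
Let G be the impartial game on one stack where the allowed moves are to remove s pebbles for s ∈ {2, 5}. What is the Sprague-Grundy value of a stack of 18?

0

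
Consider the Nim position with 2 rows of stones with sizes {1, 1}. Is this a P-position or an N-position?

Nim-sum: 1 ^ 1 = 0.
The nim-sum is 0, so this is a P-position: the player to move is in a losing position under optimal play.

P-position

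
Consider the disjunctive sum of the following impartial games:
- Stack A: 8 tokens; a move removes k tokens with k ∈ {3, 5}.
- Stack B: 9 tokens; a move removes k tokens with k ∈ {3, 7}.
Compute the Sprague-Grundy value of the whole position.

Build the Grundy sequence for stack A with g(k) = mex{g(k−s) : s ∈ {3, 5}, s ≤ k}:
g(0) = mex{} = 0
g(1) = mex{} = 0
g(2) = mex{} = 0
g(3) = mex{0} = 1
g(4) = mex{0} = 1
g(5) = mex{0} = 1
g(6) = mex{0,1} = 2
g(7) = mex{0,1} = 2
g(8) = mex{1} = 0
So g(8) = 0.
Build the Grundy sequence for stack B with g(k) = mex{g(k−s) : s ∈ {3, 7}, s ≤ k}:
k:     0  1  2  3  4  5  6  7  8  9
g(k):  0  0  0  1  1  1  0  2  2  1
So g(9) = 1.
The value of a disjunctive sum is the nim-sum of the parts.
Combined value = 0 XOR 1 = 1.

1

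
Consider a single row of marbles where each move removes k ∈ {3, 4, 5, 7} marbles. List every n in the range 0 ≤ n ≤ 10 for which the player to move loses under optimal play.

0, 1, 2, 10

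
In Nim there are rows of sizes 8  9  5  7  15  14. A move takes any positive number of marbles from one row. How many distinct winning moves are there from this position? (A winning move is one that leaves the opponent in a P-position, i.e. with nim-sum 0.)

3

Compute the nim-sum pairwise:
8 ^ 9 = 1
1 ^ 5 = 4
4 ^ 7 = 3
3 ^ 15 = 12
12 ^ 14 = 2
The overall nim-sum is X = 2. A row of size p has a winning move iff p XOR X < p (reduce it to p XOR X).
  8: 8 XOR 2 = 10 ≥ 8 — no move.
  9: 9 XOR 2 = 11 ≥ 9 — no move.
  5: 5 XOR 2 = 7 ≥ 5 — no move.
  7: 7 XOR 2 = 5 < 7 — winning move (to 5).
  15: 15 XOR 2 = 13 < 15 — winning move (to 13).
  14: 14 XOR 2 = 12 < 14 — winning move (to 12).
That gives 3 winning moves.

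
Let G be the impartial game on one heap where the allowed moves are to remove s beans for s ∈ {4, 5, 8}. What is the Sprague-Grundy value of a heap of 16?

Compute g(0), g(1), … for moves {4, 5, 8}:
k:     0  1  2  3  4  5  6  7  8  9 10 11 12 13 14 15 16
g(k):  0  0  0  0  1  1  1  1  2  2  2  2  0  0  0  0  1
So g(16) = 1.

1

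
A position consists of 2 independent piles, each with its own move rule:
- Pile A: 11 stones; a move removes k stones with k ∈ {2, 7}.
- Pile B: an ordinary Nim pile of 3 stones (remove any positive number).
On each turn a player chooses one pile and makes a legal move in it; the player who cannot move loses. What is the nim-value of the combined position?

2

Build the Grundy sequence for pile A with g(k) = mex{g(k−s) : s ∈ {2, 7}, s ≤ k}:
g(0) = mex{} = 0
g(1) = mex{} = 0
g(2) = mex{0} = 1
g(3) = mex{0} = 1
g(4) = mex{1} = 0
g(5) = mex{1} = 0
g(6) = mex{0} = 1
g(7) = mex{0} = 1
g(8) = mex{0,1} = 2
g(9) = mex{1} = 0
g(10) = mex{1,2} = 0
g(11) = mex{0} = 1
So g(11) = 1.
Pile B is a plain Nim pile of size 3, so its Grundy value is 3.
By the Sprague-Grundy theorem, the Grundy value of a sum of independent games is the XOR of the component values.
Combined value = 1 XOR 3 = 2.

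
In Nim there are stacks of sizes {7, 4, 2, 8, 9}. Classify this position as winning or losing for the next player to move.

Losing position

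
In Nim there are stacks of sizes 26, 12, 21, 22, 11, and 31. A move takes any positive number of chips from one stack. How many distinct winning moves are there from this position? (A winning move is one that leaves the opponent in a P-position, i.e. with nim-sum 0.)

In binary:
  11010  (26)
  01100  (12)
  10101  (21)
  10110  (22)
  01011  (11)
  11111  (31)
  -----
  00001  (1)
The overall nim-sum is X = 1. A stack of size p has a winning move iff p XOR X < p (reduce it to p XOR X).
  26: 26 XOR 1 = 27 ≥ 26 — no move.
  12: 12 XOR 1 = 13 ≥ 12 — no move.
  21: 21 XOR 1 = 20 < 21 — winning move (to 20).
  22: 22 XOR 1 = 23 ≥ 22 — no move.
  11: 11 XOR 1 = 10 < 11 — winning move (to 10).
  31: 31 XOR 1 = 30 < 31 — winning move (to 30).
That gives 3 winning moves.

3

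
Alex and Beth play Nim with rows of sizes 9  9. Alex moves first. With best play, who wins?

Compute the nim-sum pairwise:
9 XOR 9 = 0
The nim-sum is 0, so this is a P-position: the player to move is in a losing position under optimal play; Alex is about to move from it and so loses — Beth wins.

Beth wins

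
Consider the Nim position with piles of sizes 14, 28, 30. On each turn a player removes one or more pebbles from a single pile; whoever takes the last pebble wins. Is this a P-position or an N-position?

Compute the nim-sum pairwise:
14 XOR 28 = 18
18 XOR 30 = 12
The nim-sum is 12 ≠ 0, so this is an N-position: the player to move can win.

N-position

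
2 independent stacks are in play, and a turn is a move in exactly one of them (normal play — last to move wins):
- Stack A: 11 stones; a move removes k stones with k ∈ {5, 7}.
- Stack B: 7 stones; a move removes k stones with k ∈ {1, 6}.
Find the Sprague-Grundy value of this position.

Build the Grundy sequence for stack A with g(k) = mex{g(k−s) : s ∈ {5, 7}, s ≤ k}:
k:     0  1  2  3  4  5  6  7  8  9 10 11
g(k):  0  0  0  0  0  1  1  1  1  1  2  2
So g(11) = 2.
For stack B, compute g(0), g(1), … with moves {1, 6}:
k:     0  1  2  3  4  5  6  7
g(k):  0  1  0  1  0  1  2  0
So g(7) = 0.
By the Sprague-Grundy theorem, the Grundy value of a sum of independent games is the XOR of the component values.
Combined value = 2 ⊕ 0 = 2.

2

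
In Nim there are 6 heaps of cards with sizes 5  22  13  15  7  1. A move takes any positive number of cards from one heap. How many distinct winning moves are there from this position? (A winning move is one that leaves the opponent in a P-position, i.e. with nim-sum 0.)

1

In binary:
  00101  (5)
  10110  (22)
  01101  (13)
  01111  (15)
  00111  (7)
  00001  (1)
  -----
  10111  (23)
The overall nim-sum is X = 23. A heap of size p has a winning move iff p XOR X < p (reduce it to p XOR X).
  5: 5 XOR 23 = 18 ≥ 5 — no move.
  22: 22 XOR 23 = 1 < 22 — winning move (to 1).
  13: 13 XOR 23 = 26 ≥ 13 — no move.
  15: 15 XOR 23 = 24 ≥ 15 — no move.
  7: 7 XOR 23 = 16 ≥ 7 — no move.
  1: 1 XOR 23 = 22 ≥ 1 — no move.
That gives 1 winning move.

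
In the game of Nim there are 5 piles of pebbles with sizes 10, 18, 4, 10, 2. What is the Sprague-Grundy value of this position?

20

Nim-sum: 10 ⊕ 18 ⊕ 4 ⊕ 10 ⊕ 2 = 20.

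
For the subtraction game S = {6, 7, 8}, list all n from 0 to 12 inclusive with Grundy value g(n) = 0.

0, 1, 2, 3, 4, 5

Compute g(0), g(1), … for moves {6, 7, 8}:
g(0) = mex{} = 0
g(1) = mex{} = 0
g(2) = mex{} = 0
g(3) = mex{} = 0
g(4) = mex{} = 0
g(5) = mex{} = 0
g(6) = mex{0} = 1
g(7) = mex{0} = 1
g(8) = mex{0} = 1
g(9) = mex{0} = 1
g(10) = mex{0} = 1
g(11) = mex{0} = 1
g(12) = mex{0,1} = 2
The P-positions (g = 0) in 0..12 are 0, 1, 2, 3, 4, 5.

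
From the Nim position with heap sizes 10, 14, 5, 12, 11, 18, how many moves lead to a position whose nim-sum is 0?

1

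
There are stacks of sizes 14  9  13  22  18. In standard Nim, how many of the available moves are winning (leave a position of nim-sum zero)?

3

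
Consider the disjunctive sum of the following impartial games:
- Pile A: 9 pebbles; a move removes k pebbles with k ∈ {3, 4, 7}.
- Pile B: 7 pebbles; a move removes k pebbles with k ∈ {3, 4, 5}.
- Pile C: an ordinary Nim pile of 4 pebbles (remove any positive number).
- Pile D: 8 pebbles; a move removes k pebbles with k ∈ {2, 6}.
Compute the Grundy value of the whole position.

Grundy values for pile A (subtraction set {3, 4, 7}):
k:     0  1  2  3  4  5  6  7  8  9
g(k):  0  0  0  1  1  1  2  2  2  3
So g(9) = 3.
For pile B, compute g(0), g(1), … with moves {3, 4, 5}:
g(0) = mex{} = 0
g(1) = mex{} = 0
g(2) = mex{} = 0
g(3) = mex{0} = 1
g(4) = mex{0} = 1
g(5) = mex{0} = 1
g(6) = mex{0,1} = 2
g(7) = mex{0,1} = 2
So g(7) = 2.
Pile C is a plain Nim pile of size 4, so its Grundy value is 4.
Build the Grundy sequence for pile D with g(k) = mex{g(k−s) : s ∈ {2, 6}, s ≤ k}:
k:     0  1  2  3  4  5  6  7  8
g(k):  0  0  1  1  0  0  1  1  0
So g(8) = 0.
The value of a disjunctive sum is the nim-sum of the parts.
Combined value = 3 ⊕ 2 ⊕ 4 ⊕ 0 = 5.

5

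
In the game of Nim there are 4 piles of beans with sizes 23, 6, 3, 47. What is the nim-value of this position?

Nim-sum: 23 ⊕ 6 ⊕ 3 ⊕ 47 = 61.

61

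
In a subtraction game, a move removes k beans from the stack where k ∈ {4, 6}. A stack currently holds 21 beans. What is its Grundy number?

Compute g(0), g(1), … for moves {4, 6}:
k:     0  1  2  3  4  5  6  7  8  9 10 11 12 13 14 15 16 17 18 19 20 21
g(k):  0  0  0  0  1  1  1  1  2  2  0  0  0  0  1  1  1  1  2  2  0  0
So g(21) = 0.

0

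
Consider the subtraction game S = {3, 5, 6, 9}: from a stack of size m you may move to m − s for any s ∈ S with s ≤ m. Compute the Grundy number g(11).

Grundy values for subtraction set {3, 5, 6, 9}:
g(0) = mex{} = 0
g(1) = mex{} = 0
g(2) = mex{} = 0
g(3) = mex{0} = 1
g(4) = mex{0} = 1
g(5) = mex{0} = 1
g(6) = mex{0,1} = 2
g(7) = mex{0,1} = 2
g(8) = mex{0,1} = 2
g(9) = mex{0,1,2} = 3
g(10) = mex{0,1,2} = 3
g(11) = mex{0,1,2} = 3
So g(11) = 3.

3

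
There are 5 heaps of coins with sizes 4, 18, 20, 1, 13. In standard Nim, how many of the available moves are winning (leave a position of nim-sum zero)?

Compute the nim-sum pairwise:
4 ⊕ 18 = 22
22 ⊕ 20 = 2
2 ⊕ 1 = 3
3 ⊕ 13 = 14
The overall nim-sum is X = 14. A heap of size p has a winning move iff p XOR X < p (reduce it to p XOR X).
  4: 4 XOR 14 = 10 ≥ 4 — no move.
  18: 18 XOR 14 = 28 ≥ 18 — no move.
  20: 20 XOR 14 = 26 ≥ 20 — no move.
  1: 1 XOR 14 = 15 ≥ 1 — no move.
  13: 13 XOR 14 = 3 < 13 — winning move (to 3).
That gives 1 winning move.

1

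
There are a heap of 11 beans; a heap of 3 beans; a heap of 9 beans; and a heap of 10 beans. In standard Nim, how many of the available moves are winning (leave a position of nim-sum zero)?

Compute the nim-sum pairwise:
11 XOR 3 = 8
8 XOR 9 = 1
1 XOR 10 = 11
The overall nim-sum is X = 11. A heap of size p has a winning move iff p XOR X < p (reduce it to p XOR X).
  11: 11 XOR 11 = 0 < 11 — winning move (to 0).
  3: 3 XOR 11 = 8 ≥ 3 — no move.
  9: 9 XOR 11 = 2 < 9 — winning move (to 2).
  10: 10 XOR 11 = 1 < 10 — winning move (to 1).
That gives 3 winning moves.

3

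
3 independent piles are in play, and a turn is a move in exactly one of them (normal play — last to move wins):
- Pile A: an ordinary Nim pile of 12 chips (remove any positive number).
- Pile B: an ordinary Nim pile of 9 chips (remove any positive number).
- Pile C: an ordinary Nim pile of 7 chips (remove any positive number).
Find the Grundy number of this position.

Pile A is a plain Nim pile of size 12, so its Grundy value is 12.
Pile B is a plain Nim pile of size 9, so its Grundy value is 9.
Pile C is a plain Nim pile of size 7, so its Grundy value is 7.
By the Sprague-Grundy theorem, the Grundy value of a sum of independent games is the XOR of the component values.
Combined value = 12 XOR 9 XOR 7 = 2.

2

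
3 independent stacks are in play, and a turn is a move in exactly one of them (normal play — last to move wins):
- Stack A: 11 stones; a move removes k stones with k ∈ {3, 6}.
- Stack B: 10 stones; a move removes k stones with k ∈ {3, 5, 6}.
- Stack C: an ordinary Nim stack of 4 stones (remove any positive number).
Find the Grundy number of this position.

4

Build the Grundy sequence for stack A with g(k) = mex{g(k−s) : s ∈ {3, 6}, s ≤ k}:
k:     0  1  2  3  4  5  6  7  8  9 10 11
g(k):  0  0  0  1  1  1  2  2  2  0  0  0
So g(11) = 0.
Grundy values for stack B (subtraction set {3, 5, 6}):
k:     0  1  2  3  4  5  6  7  8  9 10
g(k):  0  0  0  1  1  1  2  2  2  0  0
So g(10) = 0.
Stack C is a plain Nim stack of size 4, so its Grundy value is 4.
The value of a disjunctive sum is the nim-sum of the parts.
Combined value = 0 ⊕ 0 ⊕ 4 = 4.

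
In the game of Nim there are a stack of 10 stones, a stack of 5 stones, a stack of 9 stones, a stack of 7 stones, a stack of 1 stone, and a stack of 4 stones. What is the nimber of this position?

Nim-sum: 10 XOR 5 XOR 9 XOR 7 XOR 1 XOR 4 = 4.

4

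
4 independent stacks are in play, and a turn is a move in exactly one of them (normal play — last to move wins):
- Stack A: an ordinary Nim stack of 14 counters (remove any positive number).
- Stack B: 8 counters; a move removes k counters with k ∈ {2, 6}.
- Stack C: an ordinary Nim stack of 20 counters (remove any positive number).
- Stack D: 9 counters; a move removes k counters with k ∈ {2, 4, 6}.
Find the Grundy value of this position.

Stack A is a plain Nim stack of size 14, so its Grundy value is 14.
Grundy values for stack B (subtraction set {2, 6}):
k:     0  1  2  3  4  5  6  7  8
g(k):  0  0  1  1  0  0  1  1  0
So g(8) = 0.
Stack C is a plain Nim stack of size 20, so its Grundy value is 20.
Grundy values for stack D (subtraction set {2, 4, 6}):
k:     0  1  2  3  4  5  6  7  8  9
g(k):  0  0  1  1  2  2  3  3  0  0
So g(9) = 0.
The value of a disjunctive sum is the nim-sum of the parts.
Combined value = 14 XOR 0 XOR 20 XOR 0 = 26.

26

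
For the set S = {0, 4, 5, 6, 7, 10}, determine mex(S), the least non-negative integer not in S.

1

0 is in the set but 1 is not, so the mex is 1.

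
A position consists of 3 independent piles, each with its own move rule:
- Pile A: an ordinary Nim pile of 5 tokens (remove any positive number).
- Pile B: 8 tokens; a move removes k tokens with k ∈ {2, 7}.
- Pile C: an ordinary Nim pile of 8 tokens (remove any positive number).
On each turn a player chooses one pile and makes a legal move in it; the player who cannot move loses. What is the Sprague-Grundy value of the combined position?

15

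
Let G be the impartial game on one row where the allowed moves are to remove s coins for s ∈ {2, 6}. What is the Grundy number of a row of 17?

0

Grundy values for subtraction set {2, 6}:
k:     0  1  2  3  4  5  6  7  8  9 10 11 12 13 14 15 16 17
g(k):  0  0  1  1  0  0  1  1  0  0  1  1  0  0  1  1  0  0
So g(17) = 0.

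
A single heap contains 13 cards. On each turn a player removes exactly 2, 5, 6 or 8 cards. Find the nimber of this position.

1

Build the Grundy sequence with g(k) = mex{g(k−s) : s ∈ {2, 5, 6, 8}, s ≤ k}:
k:     0  1  2  3  4  5  6  7  8  9 10 11 12 13
g(k):  0  0  1  1  0  2  1  3  2  2  3  0  2  1
So g(13) = 1.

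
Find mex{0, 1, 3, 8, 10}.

2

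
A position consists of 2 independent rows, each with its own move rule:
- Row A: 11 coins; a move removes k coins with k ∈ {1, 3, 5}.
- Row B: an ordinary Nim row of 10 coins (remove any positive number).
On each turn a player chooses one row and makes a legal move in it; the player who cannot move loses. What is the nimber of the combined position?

Build the Grundy sequence for row A with g(k) = mex{g(k−s) : s ∈ {1, 3, 5}, s ≤ k}:
g(0) = mex{} = 0
g(1) = mex{0} = 1
g(2) = mex{1} = 0
g(3) = mex{0} = 1
g(4) = mex{1} = 0
g(5) = mex{0} = 1
g(6) = mex{1} = 0
g(7) = mex{0} = 1
g(8) = mex{1} = 0
g(9) = mex{0} = 1
g(10) = mex{1} = 0
g(11) = mex{0} = 1
So g(11) = 1.
Row B is a plain Nim row of size 10, so its Grundy value is 10.
The value of a disjunctive sum is the nim-sum of the parts.
Combined value = 1 ⊕ 10 = 11.

11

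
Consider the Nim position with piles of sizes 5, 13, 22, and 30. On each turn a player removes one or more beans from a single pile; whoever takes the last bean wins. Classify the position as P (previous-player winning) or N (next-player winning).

Nim-sum: 5 ⊕ 13 ⊕ 22 ⊕ 30 = 0.
The nim-sum is 0, so this is a P-position: the player to move is in a losing position under optimal play.

P-position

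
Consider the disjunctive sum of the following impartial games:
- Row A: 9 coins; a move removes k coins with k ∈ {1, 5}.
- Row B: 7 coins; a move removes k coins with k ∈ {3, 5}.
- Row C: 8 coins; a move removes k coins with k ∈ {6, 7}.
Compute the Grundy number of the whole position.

2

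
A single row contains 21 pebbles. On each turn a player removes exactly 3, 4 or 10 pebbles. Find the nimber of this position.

0

Build the Grundy sequence with g(k) = mex{g(k−s) : s ∈ {3, 4, 10}, s ≤ k}:
k:     0  1  2  3  4  5  6  7  8  9 10 11 12 13 14 15 16 17 18 19 20 21
g(k):  0  0  0  1  1  1  2  0  0  0  1  1  1  2  0  0  0  1  1  1  2  0
So g(21) = 0.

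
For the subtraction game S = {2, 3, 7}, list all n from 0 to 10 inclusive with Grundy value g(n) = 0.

Grundy values for subtraction set {2, 3, 7}:
k:     0  1  2  3  4  5  6  7  8  9 10
g(k):  0  0  1  1  2  0  0  1  1  2  0
The P-positions (g = 0) in 0..10 are 0, 1, 5, 6, 10.

0, 1, 5, 6, 10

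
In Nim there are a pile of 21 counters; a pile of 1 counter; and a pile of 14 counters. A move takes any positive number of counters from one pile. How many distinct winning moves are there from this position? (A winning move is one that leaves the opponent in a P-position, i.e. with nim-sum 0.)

1

Nim-sum: 21 ⊕ 1 ⊕ 14 = 26.
The overall nim-sum is X = 26. A pile of size p has a winning move iff p XOR X < p (reduce it to p XOR X).
  21: 21 XOR 26 = 15 < 21 — winning move (to 15).
  1: 1 XOR 26 = 27 ≥ 1 — no move.
  14: 14 XOR 26 = 20 ≥ 14 — no move.
That gives 1 winning move.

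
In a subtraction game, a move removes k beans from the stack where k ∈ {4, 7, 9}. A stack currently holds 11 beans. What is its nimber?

2

Compute g(0), g(1), … for moves {4, 7, 9}:
g(0) = mex{} = 0
g(1) = mex{} = 0
g(2) = mex{} = 0
g(3) = mex{} = 0
g(4) = mex{0} = 1
g(5) = mex{0} = 1
g(6) = mex{0} = 1
g(7) = mex{0} = 1
g(8) = mex{0,1} = 2
g(9) = mex{0,1} = 2
g(10) = mex{0,1} = 2
g(11) = mex{0,1} = 2
So g(11) = 2.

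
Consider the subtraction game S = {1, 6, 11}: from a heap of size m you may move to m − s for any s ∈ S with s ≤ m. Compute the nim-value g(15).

1

Grundy values for subtraction set {1, 6, 11}:
k:     0  1  2  3  4  5  6  7  8  9 10 11 12 13 14 15
g(k):  0  1  0  1  0  1  2  0  1  0  1  2  0  1  0  1
So g(15) = 1.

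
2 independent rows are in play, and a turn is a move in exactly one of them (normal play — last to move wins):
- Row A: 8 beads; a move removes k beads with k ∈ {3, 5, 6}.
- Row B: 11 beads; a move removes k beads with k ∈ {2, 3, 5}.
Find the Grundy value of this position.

0

Build the Grundy sequence for row A with g(k) = mex{g(k−s) : s ∈ {3, 5, 6}, s ≤ k}:
g(0) = mex{} = 0
g(1) = mex{} = 0
g(2) = mex{} = 0
g(3) = mex{0} = 1
g(4) = mex{0} = 1
g(5) = mex{0} = 1
g(6) = mex{0,1} = 2
g(7) = mex{0,1} = 2
g(8) = mex{0,1} = 2
So g(8) = 2.
Grundy values for row B (subtraction set {2, 3, 5}):
k:     0  1  2  3  4  5  6  7  8  9 10 11
g(k):  0  0  1  1  2  2  3  0  0  1  1  2
So g(11) = 2.
The value of a disjunctive sum is the nim-sum of the parts.
Combined value = 2 ⊕ 2 = 0.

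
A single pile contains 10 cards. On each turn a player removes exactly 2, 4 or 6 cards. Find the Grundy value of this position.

Build the Grundy sequence with g(k) = mex{g(k−s) : s ∈ {2, 4, 6}, s ≤ k}:
g(0) = mex{} = 0
g(1) = mex{} = 0
g(2) = mex{0} = 1
g(3) = mex{0} = 1
g(4) = mex{0,1} = 2
g(5) = mex{0,1} = 2
g(6) = mex{0,1,2} = 3
g(7) = mex{0,1,2} = 3
g(8) = mex{1,2,3} = 0
g(9) = mex{1,2,3} = 0
g(10) = mex{0,2,3} = 1
So g(10) = 1.

1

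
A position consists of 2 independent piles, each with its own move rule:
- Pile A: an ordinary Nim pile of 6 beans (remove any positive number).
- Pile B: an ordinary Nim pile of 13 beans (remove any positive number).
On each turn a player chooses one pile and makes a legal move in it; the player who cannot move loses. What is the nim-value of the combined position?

Pile A is a plain Nim pile of size 6, so its Grundy value is 6.
Pile B is a plain Nim pile of size 13, so its Grundy value is 13.
By the Sprague-Grundy theorem, the Grundy value of a sum of independent games is the XOR of the component values.
Combined value = 6 XOR 13 = 11.

11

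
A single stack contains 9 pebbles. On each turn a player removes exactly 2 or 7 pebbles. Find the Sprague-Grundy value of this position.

0

Build the Grundy sequence with g(k) = mex{g(k−s) : s ∈ {2, 7}, s ≤ k}:
g(0) = mex{} = 0
g(1) = mex{} = 0
g(2) = mex{0} = 1
g(3) = mex{0} = 1
g(4) = mex{1} = 0
g(5) = mex{1} = 0
g(6) = mex{0} = 1
g(7) = mex{0} = 1
g(8) = mex{0,1} = 2
g(9) = mex{1} = 0
So g(9) = 0.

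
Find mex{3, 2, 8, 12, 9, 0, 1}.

4

The values 0, 1, 2, 3 are all present; 4 is the first non-negative integer missing from the set.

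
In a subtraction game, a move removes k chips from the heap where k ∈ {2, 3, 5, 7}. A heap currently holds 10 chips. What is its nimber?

Build the Grundy sequence with g(k) = mex{g(k−s) : s ∈ {2, 3, 5, 7}, s ≤ k}:
g(0) = mex{} = 0
g(1) = mex{} = 0
g(2) = mex{0} = 1
g(3) = mex{0} = 1
g(4) = mex{0,1} = 2
g(5) = mex{0,1} = 2
g(6) = mex{0,1,2} = 3
g(7) = mex{0,1,2} = 3
g(8) = mex{0,1,2,3} = 4
g(9) = mex{1,2,3} = 0
g(10) = mex{1,2,3,4} = 0
So g(10) = 0.

0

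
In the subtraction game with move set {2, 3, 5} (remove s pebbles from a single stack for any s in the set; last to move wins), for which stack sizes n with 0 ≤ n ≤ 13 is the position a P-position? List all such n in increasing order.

0, 1, 7, 8

Build the Grundy sequence with g(k) = mex{g(k−s) : s ∈ {2, 3, 5}, s ≤ k}:
g(0) = mex{} = 0
g(1) = mex{} = 0
g(2) = mex{0} = 1
g(3) = mex{0} = 1
g(4) = mex{0,1} = 2
g(5) = mex{0,1} = 2
g(6) = mex{0,1,2} = 3
g(7) = mex{1,2} = 0
g(8) = mex{1,2,3} = 0
g(9) = mex{0,2,3} = 1
g(10) = mex{0,2} = 1
g(11) = mex{0,1,3} = 2
g(12) = mex{0,1} = 2
g(13) = mex{0,1,2} = 3
The P-positions (g = 0) in 0..13 are 0, 1, 7, 8.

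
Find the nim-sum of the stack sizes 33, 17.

48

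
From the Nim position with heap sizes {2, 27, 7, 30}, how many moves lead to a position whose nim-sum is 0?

0

Nim-sum: 2 ⊕ 27 ⊕ 7 ⊕ 30 = 0.
The nim-sum is already 0, so every move leaves a nonzero nim-sum — there are no winning moves.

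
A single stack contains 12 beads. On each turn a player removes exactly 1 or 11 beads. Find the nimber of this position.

0

Build the Grundy sequence with g(k) = mex{g(k−s) : s ∈ {1, 11}, s ≤ k}:
k:     0  1  2  3  4  5  6  7  8  9 10 11 12
g(k):  0  1  0  1  0  1  0  1  0  1  0  1  0
So g(12) = 0.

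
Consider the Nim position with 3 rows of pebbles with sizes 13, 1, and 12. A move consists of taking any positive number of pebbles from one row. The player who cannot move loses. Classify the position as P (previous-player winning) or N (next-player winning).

P-position

Compute the nim-sum pairwise:
13 ⊕ 1 = 12
12 ⊕ 12 = 0
The nim-sum is 0, so this is a P-position: the player to move is in a losing position under optimal play.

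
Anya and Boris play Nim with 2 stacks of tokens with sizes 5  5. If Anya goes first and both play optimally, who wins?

Bitwise XOR of the heap sizes:
  101  (5)
  101  (5)
  ---
  000  (0)
The nim-sum is 0, so this is a P-position: the player to move is in a losing position under optimal play; Anya is about to move from it and so loses — Boris wins.

Boris wins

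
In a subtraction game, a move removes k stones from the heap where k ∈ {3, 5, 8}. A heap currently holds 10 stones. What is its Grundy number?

Compute g(0), g(1), … for moves {3, 5, 8}:
k:     0  1  2  3  4  5  6  7  8  9 10
g(k):  0  0  0  1  1  1  2  2  2  3  3
So g(10) = 3.

3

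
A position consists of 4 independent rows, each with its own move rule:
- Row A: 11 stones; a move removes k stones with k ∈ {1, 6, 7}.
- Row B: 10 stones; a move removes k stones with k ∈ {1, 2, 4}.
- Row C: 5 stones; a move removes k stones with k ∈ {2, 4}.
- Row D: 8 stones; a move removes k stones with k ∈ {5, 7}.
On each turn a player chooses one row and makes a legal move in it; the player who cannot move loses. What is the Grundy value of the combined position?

Build the Grundy sequence for row A with g(k) = mex{g(k−s) : s ∈ {1, 6, 7}, s ≤ k}:
g(0) = mex{} = 0
g(1) = mex{0} = 1
g(2) = mex{1} = 0
g(3) = mex{0} = 1
g(4) = mex{1} = 0
g(5) = mex{0} = 1
g(6) = mex{0,1} = 2
g(7) = mex{0,1,2} = 3
g(8) = mex{0,1,3} = 2
g(9) = mex{0,1,2} = 3
g(10) = mex{0,1,3} = 2
g(11) = mex{0,1,2} = 3
So g(11) = 3.
Grundy values for row B (subtraction set {1, 2, 4}):
k:     0  1  2  3  4  5  6  7  8  9 10
g(k):  0  1  2  0  1  2  0  1  2  0  1
So g(10) = 1.
Build the Grundy sequence for row C with g(k) = mex{g(k−s) : s ∈ {2, 4}, s ≤ k}:
g(0) = mex{} = 0
g(1) = mex{} = 0
g(2) = mex{0} = 1
g(3) = mex{0} = 1
g(4) = mex{0,1} = 2
g(5) = mex{0,1} = 2
So g(5) = 2.
Grundy values for row D (subtraction set {5, 7}):
k:     0  1  2  3  4  5  6  7  8
g(k):  0  0  0  0  0  1  1  1  1
So g(8) = 1.
The value of a disjunctive sum is the nim-sum of the parts.
Combined value = 3 XOR 1 XOR 2 XOR 1 = 1.

1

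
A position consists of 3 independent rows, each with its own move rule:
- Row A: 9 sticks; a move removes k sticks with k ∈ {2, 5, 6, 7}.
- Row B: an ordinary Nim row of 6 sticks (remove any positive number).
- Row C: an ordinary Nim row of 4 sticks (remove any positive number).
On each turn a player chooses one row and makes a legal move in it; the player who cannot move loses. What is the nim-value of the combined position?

0

Build the Grundy sequence for row A with g(k) = mex{g(k−s) : s ∈ {2, 5, 6, 7}, s ≤ k}:
k:     0  1  2  3  4  5  6  7  8  9
g(k):  0  0  1  1  0  2  1  3  2  2
So g(9) = 2.
Row B is a plain Nim row of size 6, so its Grundy value is 6.
Row C is a plain Nim row of size 4, so its Grundy value is 4.
The value of a disjunctive sum is the nim-sum of the parts.
Combined value = 2 XOR 6 XOR 4 = 0.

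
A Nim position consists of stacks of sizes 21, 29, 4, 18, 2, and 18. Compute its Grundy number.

14

Nim-sum: 21 XOR 29 XOR 4 XOR 18 XOR 2 XOR 18 = 14.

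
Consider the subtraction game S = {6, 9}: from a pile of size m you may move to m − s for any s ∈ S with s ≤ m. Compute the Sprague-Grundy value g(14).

2

Build the Grundy sequence with g(k) = mex{g(k−s) : s ∈ {6, 9}, s ≤ k}:
g(0) = mex{} = 0
g(1) = mex{} = 0
g(2) = mex{} = 0
g(3) = mex{} = 0
g(4) = mex{} = 0
g(5) = mex{} = 0
g(6) = mex{0} = 1
g(7) = mex{0} = 1
g(8) = mex{0} = 1
g(9) = mex{0} = 1
g(10) = mex{0} = 1
g(11) = mex{0} = 1
g(12) = mex{0,1} = 2
g(13) = mex{0,1} = 2
g(14) = mex{0,1} = 2
So g(14) = 2.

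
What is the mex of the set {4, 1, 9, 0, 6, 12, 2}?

3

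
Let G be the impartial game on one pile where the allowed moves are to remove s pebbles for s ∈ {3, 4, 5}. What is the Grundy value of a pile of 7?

2

Build the Grundy sequence with g(k) = mex{g(k−s) : s ∈ {3, 4, 5}, s ≤ k}:
g(0) = mex{} = 0
g(1) = mex{} = 0
g(2) = mex{} = 0
g(3) = mex{0} = 1
g(4) = mex{0} = 1
g(5) = mex{0} = 1
g(6) = mex{0,1} = 2
g(7) = mex{0,1} = 2
So g(7) = 2.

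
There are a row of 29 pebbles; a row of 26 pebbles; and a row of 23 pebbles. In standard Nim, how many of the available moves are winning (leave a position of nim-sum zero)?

3

Bitwise XOR of the heap sizes:
  11101  (29)
  11010  (26)
  10111  (23)
  -----
  10000  (16)
The overall nim-sum is X = 16. A row of size p has a winning move iff p XOR X < p (reduce it to p XOR X).
  29: 29 XOR 16 = 13 < 29 — winning move (to 13).
  26: 26 XOR 16 = 10 < 26 — winning move (to 10).
  23: 23 XOR 16 = 7 < 23 — winning move (to 7).
That gives 3 winning moves.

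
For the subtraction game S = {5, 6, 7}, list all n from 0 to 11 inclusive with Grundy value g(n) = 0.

Compute g(0), g(1), … for moves {5, 6, 7}:
g(0) = mex{} = 0
g(1) = mex{} = 0
g(2) = mex{} = 0
g(3) = mex{} = 0
g(4) = mex{} = 0
g(5) = mex{0} = 1
g(6) = mex{0} = 1
g(7) = mex{0} = 1
g(8) = mex{0} = 1
g(9) = mex{0} = 1
g(10) = mex{0,1} = 2
g(11) = mex{0,1} = 2
The P-positions (g = 0) in 0..11 are 0, 1, 2, 3, 4.

0, 1, 2, 3, 4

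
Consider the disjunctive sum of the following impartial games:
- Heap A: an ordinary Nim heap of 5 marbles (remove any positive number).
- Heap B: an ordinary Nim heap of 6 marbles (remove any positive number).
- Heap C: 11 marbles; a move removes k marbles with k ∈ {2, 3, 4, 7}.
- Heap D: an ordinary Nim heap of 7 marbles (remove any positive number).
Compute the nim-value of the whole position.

4

Heap A is a plain Nim heap of size 5, so its Grundy value is 5.
Heap B is a plain Nim heap of size 6, so its Grundy value is 6.
For heap C, compute g(0), g(1), … with moves {2, 3, 4, 7}:
g(0) = mex{} = 0
g(1) = mex{} = 0
g(2) = mex{0} = 1
g(3) = mex{0} = 1
g(4) = mex{0,1} = 2
g(5) = mex{0,1} = 2
g(6) = mex{1,2} = 0
g(7) = mex{0,1,2} = 3
g(8) = mex{0,2} = 1
g(9) = mex{0,1,2,3} = 4
g(10) = mex{0,1,3} = 2
g(11) = mex{1,2,3,4} = 0
So g(11) = 0.
Heap D is a plain Nim heap of size 7, so its Grundy value is 7.
By the Sprague-Grundy theorem, the Grundy value of a sum of independent games is the XOR of the component values.
Combined value = 5 ⊕ 6 ⊕ 0 ⊕ 7 = 4.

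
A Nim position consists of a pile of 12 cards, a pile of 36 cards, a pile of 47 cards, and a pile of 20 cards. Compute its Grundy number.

Nim-sum: 12 XOR 36 XOR 47 XOR 20 = 19.

19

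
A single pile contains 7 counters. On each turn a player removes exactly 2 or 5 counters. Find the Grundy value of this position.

Compute g(0), g(1), … for moves {2, 5}:
k:     0  1  2  3  4  5  6  7
g(k):  0  0  1  1  0  2  1  0
So g(7) = 0.

0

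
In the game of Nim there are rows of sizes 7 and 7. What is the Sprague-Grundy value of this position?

Nim-sum: 7 ⊕ 7 = 0.

0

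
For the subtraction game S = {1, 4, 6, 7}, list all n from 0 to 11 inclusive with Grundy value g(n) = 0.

0, 2, 5, 10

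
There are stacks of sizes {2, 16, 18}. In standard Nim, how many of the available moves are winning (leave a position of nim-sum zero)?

0

Write each in binary and XOR column by column:
  00010  (2)
  10000  (16)
  10010  (18)
  -----
  00000  (0)
The nim-sum is already 0, so every move leaves a nonzero nim-sum — there are no winning moves.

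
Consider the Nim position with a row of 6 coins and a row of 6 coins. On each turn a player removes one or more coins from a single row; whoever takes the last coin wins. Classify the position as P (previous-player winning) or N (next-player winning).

P-position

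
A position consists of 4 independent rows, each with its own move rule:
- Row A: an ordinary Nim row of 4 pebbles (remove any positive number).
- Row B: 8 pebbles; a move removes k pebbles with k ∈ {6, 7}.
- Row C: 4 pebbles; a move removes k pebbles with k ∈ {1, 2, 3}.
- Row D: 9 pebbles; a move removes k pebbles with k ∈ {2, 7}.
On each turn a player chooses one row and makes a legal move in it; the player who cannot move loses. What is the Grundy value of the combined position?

Row A is a plain Nim row of size 4, so its Grundy value is 4.
Grundy values for row B (subtraction set {6, 7}):
k:     0  1  2  3  4  5  6  7  8
g(k):  0  0  0  0  0  0  1  1  1
So g(8) = 1.
Build the Grundy sequence for row C with g(k) = mex{g(k−s) : s ∈ {1, 2, 3}, s ≤ k}:
g(0) = mex{} = 0
g(1) = mex{0} = 1
g(2) = mex{0,1} = 2
g(3) = mex{0,1,2} = 3
g(4) = mex{1,2,3} = 0
So g(4) = 0.
Grundy values for row D (subtraction set {2, 7}):
k:     0  1  2  3  4  5  6  7  8  9
g(k):  0  0  1  1  0  0  1  1  2  0
So g(9) = 0.
By the Sprague-Grundy theorem, the Grundy value of a sum of independent games is the XOR of the component values.
Combined value = 4 ⊕ 1 ⊕ 0 ⊕ 0 = 5.

5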